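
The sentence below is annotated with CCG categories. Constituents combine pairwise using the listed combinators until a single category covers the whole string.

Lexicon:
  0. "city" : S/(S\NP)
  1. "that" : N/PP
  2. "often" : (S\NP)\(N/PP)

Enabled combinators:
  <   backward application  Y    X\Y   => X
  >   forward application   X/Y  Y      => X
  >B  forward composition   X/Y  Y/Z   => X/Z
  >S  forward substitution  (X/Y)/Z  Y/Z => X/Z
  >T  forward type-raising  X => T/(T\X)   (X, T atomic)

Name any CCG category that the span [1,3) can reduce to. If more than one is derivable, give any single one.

[0,3] S   >
  [0,1] "city" : S/(S\NP)
  [1,3] S\NP   <
    [1,2] "that" : N/PP
    [2,3] "often" : (S\NP)\(N/PP)

S\NP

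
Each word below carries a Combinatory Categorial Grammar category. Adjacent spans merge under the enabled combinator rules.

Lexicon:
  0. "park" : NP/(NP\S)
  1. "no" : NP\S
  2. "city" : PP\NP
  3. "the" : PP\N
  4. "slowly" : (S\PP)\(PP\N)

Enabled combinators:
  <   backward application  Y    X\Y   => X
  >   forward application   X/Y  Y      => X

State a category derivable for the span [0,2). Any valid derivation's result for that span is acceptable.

[0,5] S   <
  [0,3] PP   <
    [0,2] NP   >
      [0,1] "park" : NP/(NP\S)
      [1,2] "no" : NP\S
    [2,3] "city" : PP\NP
  [3,5] S\PP   <
    [3,4] "the" : PP\N
    [4,5] "slowly" : (S\PP)\(PP\N)

NP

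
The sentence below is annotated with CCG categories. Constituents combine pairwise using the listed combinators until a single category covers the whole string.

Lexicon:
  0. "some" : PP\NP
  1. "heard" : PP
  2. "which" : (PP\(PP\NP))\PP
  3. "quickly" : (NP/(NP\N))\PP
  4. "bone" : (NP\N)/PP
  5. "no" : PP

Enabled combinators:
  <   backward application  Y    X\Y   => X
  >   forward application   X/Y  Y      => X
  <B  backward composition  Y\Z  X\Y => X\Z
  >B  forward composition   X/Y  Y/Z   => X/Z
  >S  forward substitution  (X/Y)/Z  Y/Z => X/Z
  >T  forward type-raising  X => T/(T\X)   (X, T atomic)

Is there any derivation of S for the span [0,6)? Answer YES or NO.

PP\NP PP (PP\(PP\NP))\PP (NP/(NP\N))\PP (NP\N)/PP PP
CKY chart[0,6] = {N/(N\NP), NP, NP/(NP\NP), NP/(PP\PP), PP/(PP\NP), S/(S\NP)}; S ∉ chart

NO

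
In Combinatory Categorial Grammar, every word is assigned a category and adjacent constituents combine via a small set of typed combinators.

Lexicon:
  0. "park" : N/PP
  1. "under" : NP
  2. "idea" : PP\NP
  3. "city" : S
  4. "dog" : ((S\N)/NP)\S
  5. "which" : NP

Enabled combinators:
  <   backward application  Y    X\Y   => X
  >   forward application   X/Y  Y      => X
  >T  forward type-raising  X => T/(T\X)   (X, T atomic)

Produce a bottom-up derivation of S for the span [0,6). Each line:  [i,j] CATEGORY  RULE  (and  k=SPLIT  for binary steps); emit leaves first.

[0,1] N/PP  lex  "park"
[1,2] NP  lex  "under"
[1,2] PP/(PP\NP)  >T
[2,3] PP\NP  lex  "idea"
[1,3] PP  >  k=2
[0,3] N  >  k=1
[3,4] S  lex  "city"
[4,5] ((S\N)/NP)\S  lex  "dog"
[3,5] (S\N)/NP  <  k=4
[5,6] NP  lex  "which"
[3,6] S\N  >  k=5
[0,6] S  <  k=3

[0,6] S   <
  [0,3] N   >
    [0,1] "park" : N/PP
    [1,3] PP   >
      [1,2] PP/(PP\NP)   >T
        [1,2] "under" : NP
      [2,3] "idea" : PP\NP
  [3,6] S\N   >
    [3,5] (S\N)/NP   <
      [3,4] "city" : S
      [4,5] "dog" : ((S\N)/NP)\S
    [5,6] "which" : NP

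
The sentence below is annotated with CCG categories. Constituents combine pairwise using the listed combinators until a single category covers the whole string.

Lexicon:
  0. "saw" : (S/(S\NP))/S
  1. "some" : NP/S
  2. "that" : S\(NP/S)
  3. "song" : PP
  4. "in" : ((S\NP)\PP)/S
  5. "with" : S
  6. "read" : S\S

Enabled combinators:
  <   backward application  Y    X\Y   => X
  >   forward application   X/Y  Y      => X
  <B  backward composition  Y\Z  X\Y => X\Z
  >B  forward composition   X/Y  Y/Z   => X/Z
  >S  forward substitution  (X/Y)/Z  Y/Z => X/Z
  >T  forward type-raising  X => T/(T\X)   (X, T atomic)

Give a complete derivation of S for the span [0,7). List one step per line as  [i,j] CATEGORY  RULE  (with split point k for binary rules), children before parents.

[0,1] (S/(S\NP))/S  lex  "saw"
[1,2] NP/S  lex  "some"
[2,3] S\(NP/S)  lex  "that"
[1,3] S  <  k=2
[0,3] S/(S\NP)  >  k=1
[3,4] PP  lex  "song"
[4,5] ((S\NP)\PP)/S  lex  "in"
[5,6] S  lex  "with"
[4,6] (S\NP)\PP  >  k=5
[3,6] S\NP  <  k=4
[6,7] S\S  lex  "read"
[3,7] S\NP  <B  k=6
[0,7] S  >  k=3

[0,7] S   >
  [0,3] S/(S\NP)   >
    [0,1] "saw" : (S/(S\NP))/S
    [1,3] S   <
      [1,2] "some" : NP/S
      [2,3] "that" : S\(NP/S)
  [3,7] S\NP   <B
    [3,6] S\NP   <
      [3,4] "song" : PP
      [4,6] (S\NP)\PP   >
        [4,5] "in" : ((S\NP)\PP)/S
        [5,6] "with" : S
    [6,7] "read" : S\S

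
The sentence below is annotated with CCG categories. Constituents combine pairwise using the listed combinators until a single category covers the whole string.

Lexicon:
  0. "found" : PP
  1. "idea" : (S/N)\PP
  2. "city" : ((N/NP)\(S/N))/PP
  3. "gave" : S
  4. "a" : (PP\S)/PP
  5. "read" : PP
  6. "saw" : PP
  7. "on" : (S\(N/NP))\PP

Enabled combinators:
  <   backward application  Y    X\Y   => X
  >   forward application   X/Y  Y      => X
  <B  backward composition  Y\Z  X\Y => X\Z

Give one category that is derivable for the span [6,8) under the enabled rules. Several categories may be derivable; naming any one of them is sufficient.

S\(N/NP)

[0,8] S   <
  [0,6] N/NP   <
    [0,2] S/N   <
      [0,1] "found" : PP
      [1,2] "idea" : (S/N)\PP
    [2,6] (N/NP)\(S/N)   >
      [2,3] "city" : ((N/NP)\(S/N))/PP
      [3,6] PP   <
        [3,4] "gave" : S
        [4,6] PP\S   >
          [4,5] "a" : (PP\S)/PP
          [5,6] "read" : PP
  [6,8] S\(N/NP)   <
    [6,7] "saw" : PP
    [7,8] "on" : (S\(N/NP))\PP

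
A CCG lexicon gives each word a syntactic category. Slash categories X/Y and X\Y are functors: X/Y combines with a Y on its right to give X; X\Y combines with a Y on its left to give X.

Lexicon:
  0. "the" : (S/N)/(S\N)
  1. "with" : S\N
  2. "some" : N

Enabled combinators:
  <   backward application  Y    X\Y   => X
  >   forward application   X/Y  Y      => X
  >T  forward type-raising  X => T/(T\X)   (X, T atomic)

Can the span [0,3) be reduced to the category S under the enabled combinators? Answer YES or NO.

[0,3] S   >
  [0,2] S/N   >
    [0,1] "the" : (S/N)/(S\N)
    [1,2] "with" : S\N
  [2,3] "some" : N

YES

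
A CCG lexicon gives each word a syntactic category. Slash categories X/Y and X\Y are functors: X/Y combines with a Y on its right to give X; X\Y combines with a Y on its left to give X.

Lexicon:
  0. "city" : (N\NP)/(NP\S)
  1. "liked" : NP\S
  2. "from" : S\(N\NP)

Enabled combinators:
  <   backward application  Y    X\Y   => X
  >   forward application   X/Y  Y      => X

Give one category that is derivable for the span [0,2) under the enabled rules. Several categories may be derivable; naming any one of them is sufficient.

N\NP

[0,3] S   <
  [0,2] N\NP   >
    [0,1] "city" : (N\NP)/(NP\S)
    [1,2] "liked" : NP\S
  [2,3] "from" : S\(N\NP)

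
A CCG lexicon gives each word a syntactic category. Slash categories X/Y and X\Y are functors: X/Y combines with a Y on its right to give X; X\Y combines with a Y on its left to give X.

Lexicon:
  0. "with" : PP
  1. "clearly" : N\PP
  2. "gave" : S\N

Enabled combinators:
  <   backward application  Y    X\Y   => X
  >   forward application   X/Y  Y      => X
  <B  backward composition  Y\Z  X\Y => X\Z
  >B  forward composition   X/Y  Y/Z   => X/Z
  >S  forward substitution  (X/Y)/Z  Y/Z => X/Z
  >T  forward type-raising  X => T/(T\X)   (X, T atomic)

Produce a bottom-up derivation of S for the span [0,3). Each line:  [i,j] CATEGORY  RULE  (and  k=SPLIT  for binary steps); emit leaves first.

[0,1] PP  lex  "with"
[1,2] N\PP  lex  "clearly"
[0,2] N  <  k=1
[2,3] S\N  lex  "gave"
[0,3] S  <  k=2

[0,3] S   <
  [0,2] N   <
    [0,1] "with" : PP
    [1,2] "clearly" : N\PP
  [2,3] "gave" : S\N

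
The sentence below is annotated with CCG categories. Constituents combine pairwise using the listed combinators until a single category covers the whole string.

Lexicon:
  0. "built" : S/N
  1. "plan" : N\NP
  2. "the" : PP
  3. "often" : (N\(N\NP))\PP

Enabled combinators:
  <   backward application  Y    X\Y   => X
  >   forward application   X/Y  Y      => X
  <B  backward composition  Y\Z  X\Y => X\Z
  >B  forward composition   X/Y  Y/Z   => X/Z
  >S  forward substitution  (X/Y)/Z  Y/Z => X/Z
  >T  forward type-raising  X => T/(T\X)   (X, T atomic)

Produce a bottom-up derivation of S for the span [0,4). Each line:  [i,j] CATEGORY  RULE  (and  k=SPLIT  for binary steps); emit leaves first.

[0,4] S   >
  [0,1] "built" : S/N
  [1,4] N   <
    [1,2] "plan" : N\NP
    [2,4] N\(N\NP)   <
      [2,3] "the" : PP
      [3,4] "often" : (N\(N\NP))\PP

[0,1] S/N  lex  "built"
[1,2] N\NP  lex  "plan"
[2,3] PP  lex  "the"
[3,4] (N\(N\NP))\PP  lex  "often"
[2,4] N\(N\NP)  <  k=3
[1,4] N  <  k=2
[0,4] S  >  k=1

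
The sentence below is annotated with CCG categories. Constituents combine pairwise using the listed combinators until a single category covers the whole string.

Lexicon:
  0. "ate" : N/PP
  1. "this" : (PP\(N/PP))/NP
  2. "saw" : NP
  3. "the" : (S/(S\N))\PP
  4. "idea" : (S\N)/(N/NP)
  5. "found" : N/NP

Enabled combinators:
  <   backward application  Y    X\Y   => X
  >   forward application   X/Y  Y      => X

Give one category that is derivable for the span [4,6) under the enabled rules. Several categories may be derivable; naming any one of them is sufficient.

S\N

[0,6] S   >
  [0,4] S/(S\N)   <
    [0,3] PP   <
      [0,1] "ate" : N/PP
      [1,3] PP\(N/PP)   >
        [1,2] "this" : (PP\(N/PP))/NP
        [2,3] "saw" : NP
    [3,4] "the" : (S/(S\N))\PP
  [4,6] S\N   >
    [4,5] "idea" : (S\N)/(N/NP)
    [5,6] "found" : N/NP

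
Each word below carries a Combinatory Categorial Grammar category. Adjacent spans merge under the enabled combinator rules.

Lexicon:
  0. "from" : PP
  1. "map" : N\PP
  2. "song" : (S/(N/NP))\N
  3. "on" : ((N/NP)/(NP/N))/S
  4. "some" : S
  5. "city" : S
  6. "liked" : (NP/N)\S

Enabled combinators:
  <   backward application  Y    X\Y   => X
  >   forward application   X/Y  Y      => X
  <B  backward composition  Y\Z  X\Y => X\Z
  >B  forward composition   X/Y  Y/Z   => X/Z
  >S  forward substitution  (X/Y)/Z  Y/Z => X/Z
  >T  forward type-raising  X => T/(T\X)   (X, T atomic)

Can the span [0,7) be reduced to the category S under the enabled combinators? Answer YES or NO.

[0,7] S   >
  [0,3] S/(N/NP)   <
    [0,2] N   <
      [0,1] "from" : PP
      [1,2] "map" : N\PP
    [2,3] "song" : (S/(N/NP))\N
  [3,7] N/NP   >
    [3,5] (N/NP)/(NP/N)   >
      [3,4] "on" : ((N/NP)/(NP/N))/S
      [4,5] "some" : S
    [5,7] NP/N   <
      [5,6] "city" : S
      [6,7] "liked" : (NP/N)\S

YES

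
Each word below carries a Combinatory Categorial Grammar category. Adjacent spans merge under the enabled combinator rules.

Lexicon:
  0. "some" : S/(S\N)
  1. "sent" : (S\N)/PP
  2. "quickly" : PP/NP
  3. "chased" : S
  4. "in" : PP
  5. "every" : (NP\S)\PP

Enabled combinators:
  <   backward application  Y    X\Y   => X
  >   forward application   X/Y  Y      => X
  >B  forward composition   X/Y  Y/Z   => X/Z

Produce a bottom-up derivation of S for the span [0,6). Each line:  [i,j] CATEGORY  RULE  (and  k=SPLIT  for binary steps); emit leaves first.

[0,1] S/(S\N)  lex  "some"
[1,2] (S\N)/PP  lex  "sent"
[0,2] S/PP  >B  k=1
[2,3] PP/NP  lex  "quickly"
[3,4] S  lex  "chased"
[4,5] PP  lex  "in"
[5,6] (NP\S)\PP  lex  "every"
[4,6] NP\S  <  k=5
[3,6] NP  <  k=4
[2,6] PP  >  k=3
[0,6] S  >  k=2

[0,6] S   >
  [0,2] S/PP   >B
    [0,1] "some" : S/(S\N)
    [1,2] "sent" : (S\N)/PP
  [2,6] PP   >
    [2,3] "quickly" : PP/NP
    [3,6] NP   <
      [3,4] "chased" : S
      [4,6] NP\S   <
        [4,5] "in" : PP
        [5,6] "every" : (NP\S)\PP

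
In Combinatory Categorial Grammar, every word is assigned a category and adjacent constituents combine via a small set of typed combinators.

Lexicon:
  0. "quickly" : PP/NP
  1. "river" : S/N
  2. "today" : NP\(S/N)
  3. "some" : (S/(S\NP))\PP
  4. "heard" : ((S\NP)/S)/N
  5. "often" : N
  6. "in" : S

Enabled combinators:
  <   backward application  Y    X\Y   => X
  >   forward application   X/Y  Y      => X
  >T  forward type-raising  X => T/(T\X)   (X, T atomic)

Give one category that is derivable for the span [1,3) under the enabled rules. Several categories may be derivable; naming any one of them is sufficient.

[0,7] S   >
  [0,4] S/(S\NP)   <
    [0,3] PP   >
      [0,1] "quickly" : PP/NP
      [1,3] NP   <
        [1,2] "river" : S/N
        [2,3] "today" : NP\(S/N)
    [3,4] "some" : (S/(S\NP))\PP
  [4,7] S\NP   >
    [4,6] (S\NP)/S   >
      [4,5] "heard" : ((S\NP)/S)/N
      [5,6] "often" : N
    [6,7] "in" : S

NP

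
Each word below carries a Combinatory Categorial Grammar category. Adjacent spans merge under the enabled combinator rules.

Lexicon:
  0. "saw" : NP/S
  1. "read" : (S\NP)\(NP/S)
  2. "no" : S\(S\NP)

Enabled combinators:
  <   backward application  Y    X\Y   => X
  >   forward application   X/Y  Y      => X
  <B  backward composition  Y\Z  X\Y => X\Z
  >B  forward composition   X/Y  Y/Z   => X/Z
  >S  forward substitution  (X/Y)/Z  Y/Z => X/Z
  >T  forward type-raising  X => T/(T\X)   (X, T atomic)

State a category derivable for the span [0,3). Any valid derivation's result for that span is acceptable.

[0,3] S   <
  [0,2] S\NP   <
    [0,1] "saw" : NP/S
    [1,2] "read" : (S\NP)\(NP/S)
  [2,3] "no" : S\(S\NP)

S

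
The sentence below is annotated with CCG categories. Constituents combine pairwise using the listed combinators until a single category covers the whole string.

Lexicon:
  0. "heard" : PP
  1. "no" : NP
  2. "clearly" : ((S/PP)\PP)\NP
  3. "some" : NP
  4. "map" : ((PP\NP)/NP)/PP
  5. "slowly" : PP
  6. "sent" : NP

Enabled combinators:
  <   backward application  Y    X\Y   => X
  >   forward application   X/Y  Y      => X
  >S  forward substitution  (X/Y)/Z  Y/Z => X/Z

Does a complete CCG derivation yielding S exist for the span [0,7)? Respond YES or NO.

YES

[0,7] S   >
  [0,3] S/PP   <
    [0,1] "heard" : PP
    [1,3] (S/PP)\PP   <
      [1,2] "no" : NP
      [2,3] "clearly" : ((S/PP)\PP)\NP
  [3,7] PP   <
    [3,4] "some" : NP
    [4,7] PP\NP   >
      [4,6] (PP\NP)/NP   >
        [4,5] "map" : ((PP\NP)/NP)/PP
        [5,6] "slowly" : PP
      [6,7] "sent" : NP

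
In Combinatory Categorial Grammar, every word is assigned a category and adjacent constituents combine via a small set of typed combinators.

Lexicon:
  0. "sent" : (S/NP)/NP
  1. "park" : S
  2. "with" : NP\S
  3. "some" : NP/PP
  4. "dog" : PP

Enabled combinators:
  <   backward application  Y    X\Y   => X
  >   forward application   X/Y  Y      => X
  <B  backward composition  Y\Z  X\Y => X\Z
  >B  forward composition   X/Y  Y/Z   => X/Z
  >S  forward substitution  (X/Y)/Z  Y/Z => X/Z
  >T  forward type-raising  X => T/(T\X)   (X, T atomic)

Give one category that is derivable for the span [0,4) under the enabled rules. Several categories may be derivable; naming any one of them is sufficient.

S/PP

[0,5] S   >
  [0,4] S/PP   >B
    [0,3] S/NP   >
      [0,1] "sent" : (S/NP)/NP
      [1,3] NP   >
        [1,2] NP/(NP\S)   >T
          [1,2] "park" : S
        [2,3] "with" : NP\S
    [3,4] "some" : NP/PP
  [4,5] "dog" : PP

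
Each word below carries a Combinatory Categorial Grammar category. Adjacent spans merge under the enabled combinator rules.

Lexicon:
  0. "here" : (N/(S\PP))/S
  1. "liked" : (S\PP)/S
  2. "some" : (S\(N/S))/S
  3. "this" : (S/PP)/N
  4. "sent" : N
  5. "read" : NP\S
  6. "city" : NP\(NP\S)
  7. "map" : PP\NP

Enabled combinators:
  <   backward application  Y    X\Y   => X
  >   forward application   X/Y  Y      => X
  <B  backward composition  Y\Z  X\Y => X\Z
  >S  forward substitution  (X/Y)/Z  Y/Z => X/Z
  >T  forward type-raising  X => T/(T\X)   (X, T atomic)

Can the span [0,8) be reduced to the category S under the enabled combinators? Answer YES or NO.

YES

[0,8] S   <
  [0,2] N/S   >S
    [0,1] "here" : (N/(S\PP))/S
    [1,2] "liked" : (S\PP)/S
  [2,8] S\(N/S)   >
    [2,3] "some" : (S\(N/S))/S
    [3,8] S   >
      [3,5] S/PP   >
        [3,4] "this" : (S/PP)/N
        [4,5] "sent" : N
      [5,8] PP   <
        [5,7] NP   <
          [5,6] "read" : NP\S
          [6,7] "city" : NP\(NP\S)
        [7,8] "map" : PP\NP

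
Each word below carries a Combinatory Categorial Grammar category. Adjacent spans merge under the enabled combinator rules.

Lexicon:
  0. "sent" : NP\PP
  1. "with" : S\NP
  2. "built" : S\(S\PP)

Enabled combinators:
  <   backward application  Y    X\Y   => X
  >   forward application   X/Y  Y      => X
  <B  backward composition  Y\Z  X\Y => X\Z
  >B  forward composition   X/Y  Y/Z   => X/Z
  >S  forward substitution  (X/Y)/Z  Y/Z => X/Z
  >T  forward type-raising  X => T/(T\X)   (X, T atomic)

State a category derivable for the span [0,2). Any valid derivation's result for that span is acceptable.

S\PP

[0,3] S   <
  [0,2] S\PP   <B
    [0,1] "sent" : NP\PP
    [1,2] "with" : S\NP
  [2,3] "built" : S\(S\PP)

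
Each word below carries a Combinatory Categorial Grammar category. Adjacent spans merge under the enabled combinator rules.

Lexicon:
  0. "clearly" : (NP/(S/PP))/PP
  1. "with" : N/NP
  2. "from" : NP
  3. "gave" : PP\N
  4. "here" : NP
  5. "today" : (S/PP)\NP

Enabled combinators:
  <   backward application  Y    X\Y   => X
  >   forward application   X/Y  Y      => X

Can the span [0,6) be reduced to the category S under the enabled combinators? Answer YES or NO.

(NP/(S/PP))/PP N/NP NP PP\N NP (S/PP)\NP
CKY chart[0,6] = {NP}; S ∉ chart

NO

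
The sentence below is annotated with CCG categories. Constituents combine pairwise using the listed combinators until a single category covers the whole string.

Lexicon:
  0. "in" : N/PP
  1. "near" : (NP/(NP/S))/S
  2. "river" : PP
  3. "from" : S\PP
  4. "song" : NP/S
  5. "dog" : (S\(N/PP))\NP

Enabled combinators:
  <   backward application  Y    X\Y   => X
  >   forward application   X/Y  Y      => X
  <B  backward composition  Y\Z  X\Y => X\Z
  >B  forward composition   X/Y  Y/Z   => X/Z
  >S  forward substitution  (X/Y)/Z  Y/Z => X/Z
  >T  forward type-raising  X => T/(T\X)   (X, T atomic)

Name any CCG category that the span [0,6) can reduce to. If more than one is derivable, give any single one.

S

[0,6] S   <
  [0,1] "in" : N/PP
  [1,6] S\(N/PP)   <
    [1,5] NP   >
      [1,4] NP/(NP/S)   >
        [1,2] "near" : (NP/(NP/S))/S
        [2,4] S   <
          [2,3] "river" : PP
          [3,4] "from" : S\PP
      [4,5] "song" : NP/S
    [5,6] "dog" : (S\(N/PP))\NP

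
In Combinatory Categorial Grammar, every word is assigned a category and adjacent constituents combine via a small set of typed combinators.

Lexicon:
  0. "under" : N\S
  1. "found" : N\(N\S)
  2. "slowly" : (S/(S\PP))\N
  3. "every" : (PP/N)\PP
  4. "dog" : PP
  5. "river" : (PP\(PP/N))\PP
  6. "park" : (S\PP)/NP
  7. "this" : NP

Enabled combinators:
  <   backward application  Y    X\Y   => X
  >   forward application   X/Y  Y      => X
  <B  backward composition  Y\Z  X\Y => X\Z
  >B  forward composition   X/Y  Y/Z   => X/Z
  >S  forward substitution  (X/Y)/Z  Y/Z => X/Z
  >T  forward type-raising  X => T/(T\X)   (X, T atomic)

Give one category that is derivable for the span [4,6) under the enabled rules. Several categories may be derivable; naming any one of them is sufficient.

PP\(PP/N)

[0,8] S   >
  [0,3] S/(S\PP)   <
    [0,2] N   <
      [0,1] "under" : N\S
      [1,2] "found" : N\(N\S)
    [2,3] "slowly" : (S/(S\PP))\N
  [3,8] S\PP   <B
    [3,6] PP\PP   <B
      [3,4] "every" : (PP/N)\PP
      [4,6] PP\(PP/N)   <
        [4,5] "dog" : PP
        [5,6] "river" : (PP\(PP/N))\PP
    [6,8] S\PP   >
      [6,7] "park" : (S\PP)/NP
      [7,8] "this" : NP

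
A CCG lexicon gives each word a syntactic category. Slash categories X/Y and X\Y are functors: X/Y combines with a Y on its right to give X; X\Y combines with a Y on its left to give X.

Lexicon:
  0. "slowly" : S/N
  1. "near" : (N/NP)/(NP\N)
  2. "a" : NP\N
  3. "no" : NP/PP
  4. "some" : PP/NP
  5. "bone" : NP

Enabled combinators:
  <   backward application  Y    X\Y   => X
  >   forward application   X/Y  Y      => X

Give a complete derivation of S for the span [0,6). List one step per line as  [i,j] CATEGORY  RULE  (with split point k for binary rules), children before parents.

[0,6] S   >
  [0,1] "slowly" : S/N
  [1,6] N   >
    [1,3] N/NP   >
      [1,2] "near" : (N/NP)/(NP\N)
      [2,3] "a" : NP\N
    [3,6] NP   >
      [3,4] "no" : NP/PP
      [4,6] PP   >
        [4,5] "some" : PP/NP
        [5,6] "bone" : NP

[0,1] S/N  lex  "slowly"
[1,2] (N/NP)/(NP\N)  lex  "near"
[2,3] NP\N  lex  "a"
[1,3] N/NP  >  k=2
[3,4] NP/PP  lex  "no"
[4,5] PP/NP  lex  "some"
[5,6] NP  lex  "bone"
[4,6] PP  >  k=5
[3,6] NP  >  k=4
[1,6] N  >  k=3
[0,6] S  >  k=1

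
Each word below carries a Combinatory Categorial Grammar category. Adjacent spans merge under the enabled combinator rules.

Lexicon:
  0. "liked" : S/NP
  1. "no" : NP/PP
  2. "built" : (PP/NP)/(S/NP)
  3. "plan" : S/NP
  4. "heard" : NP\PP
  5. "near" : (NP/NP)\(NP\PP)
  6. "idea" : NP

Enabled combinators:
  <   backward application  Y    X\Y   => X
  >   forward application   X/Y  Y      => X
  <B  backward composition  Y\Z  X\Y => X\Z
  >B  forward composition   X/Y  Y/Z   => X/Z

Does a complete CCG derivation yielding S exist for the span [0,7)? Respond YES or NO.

[0,7] S   >
  [0,2] S/PP   >B
    [0,1] "liked" : S/NP
    [1,2] "no" : NP/PP
  [2,7] PP   >
    [2,6] PP/NP   >B
      [2,4] PP/NP   >
        [2,3] "built" : (PP/NP)/(S/NP)
        [3,4] "plan" : S/NP
      [4,6] NP/NP   <
        [4,5] "heard" : NP\PP
        [5,6] "near" : (NP/NP)\(NP\PP)
    [6,7] "idea" : NP

YES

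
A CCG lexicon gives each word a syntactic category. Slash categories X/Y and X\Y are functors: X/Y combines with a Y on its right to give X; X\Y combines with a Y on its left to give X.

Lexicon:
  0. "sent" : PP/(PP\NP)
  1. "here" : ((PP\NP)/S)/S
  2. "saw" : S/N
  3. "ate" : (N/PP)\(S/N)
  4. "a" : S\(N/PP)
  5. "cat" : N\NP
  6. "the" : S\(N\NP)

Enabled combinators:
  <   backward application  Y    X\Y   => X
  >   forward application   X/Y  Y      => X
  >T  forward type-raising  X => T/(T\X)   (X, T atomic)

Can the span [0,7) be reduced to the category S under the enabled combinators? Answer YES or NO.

NO

PP/(PP\NP) ((PP\NP)/S)/S S/N (N/PP)\(S/N) S\(N/PP) N\NP S\(N\NP)
CKY chart[0,7] = {N/(N\PP), NP/(NP\PP), PP, PP/(PP\PP), S/(S\PP)}; S ∉ chart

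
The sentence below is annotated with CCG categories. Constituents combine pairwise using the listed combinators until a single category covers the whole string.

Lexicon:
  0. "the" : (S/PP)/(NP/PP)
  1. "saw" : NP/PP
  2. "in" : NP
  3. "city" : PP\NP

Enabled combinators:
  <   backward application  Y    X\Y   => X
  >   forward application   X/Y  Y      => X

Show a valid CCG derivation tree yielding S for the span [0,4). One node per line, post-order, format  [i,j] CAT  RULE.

[0,1] (S/PP)/(NP/PP)  lex  "the"
[1,2] NP/PP  lex  "saw"
[0,2] S/PP  >  k=1
[2,3] NP  lex  "in"
[3,4] PP\NP  lex  "city"
[2,4] PP  <  k=3
[0,4] S  >  k=2

[0,4] S   >
  [0,2] S/PP   >
    [0,1] "the" : (S/PP)/(NP/PP)
    [1,2] "saw" : NP/PP
  [2,4] PP   <
    [2,3] "in" : NP
    [3,4] "city" : PP\NP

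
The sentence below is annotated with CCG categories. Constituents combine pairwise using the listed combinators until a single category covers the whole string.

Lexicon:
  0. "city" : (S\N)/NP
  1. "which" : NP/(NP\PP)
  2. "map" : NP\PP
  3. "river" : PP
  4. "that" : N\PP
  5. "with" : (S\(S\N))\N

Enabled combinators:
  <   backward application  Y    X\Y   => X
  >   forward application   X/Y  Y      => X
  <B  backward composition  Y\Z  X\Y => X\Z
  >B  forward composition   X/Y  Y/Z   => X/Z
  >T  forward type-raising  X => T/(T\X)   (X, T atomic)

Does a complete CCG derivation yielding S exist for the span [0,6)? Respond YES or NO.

YES

[0,6] S   <
  [0,3] S\N   >
    [0,1] "city" : (S\N)/NP
    [1,3] NP   >
      [1,2] "which" : NP/(NP\PP)
      [2,3] "map" : NP\PP
  [3,6] S\(S\N)   <
    [3,5] N   <
      [3,4] "river" : PP
      [4,5] "that" : N\PP
    [5,6] "with" : (S\(S\N))\N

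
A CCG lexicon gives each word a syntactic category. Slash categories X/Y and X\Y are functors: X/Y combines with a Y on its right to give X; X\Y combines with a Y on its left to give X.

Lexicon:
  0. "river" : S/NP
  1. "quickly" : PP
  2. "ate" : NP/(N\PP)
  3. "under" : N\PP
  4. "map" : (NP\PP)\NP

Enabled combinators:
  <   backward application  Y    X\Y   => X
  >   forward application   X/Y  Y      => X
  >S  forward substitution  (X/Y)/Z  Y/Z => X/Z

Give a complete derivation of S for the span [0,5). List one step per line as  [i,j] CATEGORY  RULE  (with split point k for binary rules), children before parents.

[0,5] S   >
  [0,1] "river" : S/NP
  [1,5] NP   <
    [1,2] "quickly" : PP
    [2,5] NP\PP   <
      [2,4] NP   >
        [2,3] "ate" : NP/(N\PP)
        [3,4] "under" : N\PP
      [4,5] "map" : (NP\PP)\NP

[0,1] S/NP  lex  "river"
[1,2] PP  lex  "quickly"
[2,3] NP/(N\PP)  lex  "ate"
[3,4] N\PP  lex  "under"
[2,4] NP  >  k=3
[4,5] (NP\PP)\NP  lex  "map"
[2,5] NP\PP  <  k=4
[1,5] NP  <  k=2
[0,5] S  >  k=1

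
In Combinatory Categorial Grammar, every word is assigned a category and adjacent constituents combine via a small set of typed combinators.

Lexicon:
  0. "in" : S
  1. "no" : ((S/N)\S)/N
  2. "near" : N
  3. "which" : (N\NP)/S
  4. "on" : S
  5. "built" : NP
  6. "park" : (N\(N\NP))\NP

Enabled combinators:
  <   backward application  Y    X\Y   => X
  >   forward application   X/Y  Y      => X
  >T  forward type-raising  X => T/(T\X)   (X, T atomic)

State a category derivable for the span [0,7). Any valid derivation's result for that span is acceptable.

S

[0,7] S   >
  [0,3] S/N   <
    [0,1] "in" : S
    [1,3] (S/N)\S   >
      [1,2] "no" : ((S/N)\S)/N
      [2,3] "near" : N
  [3,7] N   <
    [3,5] N\NP   >
      [3,4] "which" : (N\NP)/S
      [4,5] "on" : S
    [5,7] N\(N\NP)   <
      [5,6] "built" : NP
      [6,7] "park" : (N\(N\NP))\NP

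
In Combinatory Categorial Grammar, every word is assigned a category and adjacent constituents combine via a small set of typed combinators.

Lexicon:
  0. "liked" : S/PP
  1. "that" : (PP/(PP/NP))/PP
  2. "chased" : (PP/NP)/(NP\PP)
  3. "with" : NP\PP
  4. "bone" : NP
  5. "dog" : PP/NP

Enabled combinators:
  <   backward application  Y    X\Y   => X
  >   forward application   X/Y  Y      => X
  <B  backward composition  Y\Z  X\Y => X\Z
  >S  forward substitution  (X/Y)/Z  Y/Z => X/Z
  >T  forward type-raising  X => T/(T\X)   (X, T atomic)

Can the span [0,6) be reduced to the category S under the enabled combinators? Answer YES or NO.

[0,6] S   >
  [0,1] "liked" : S/PP
  [1,6] PP   >
    [1,5] PP/(PP/NP)   >
      [1,2] "that" : (PP/(PP/NP))/PP
      [2,5] PP   >
        [2,4] PP/NP   >
          [2,3] "chased" : (PP/NP)/(NP\PP)
          [3,4] "with" : NP\PP
        [4,5] "bone" : NP
    [5,6] "dog" : PP/NP

YES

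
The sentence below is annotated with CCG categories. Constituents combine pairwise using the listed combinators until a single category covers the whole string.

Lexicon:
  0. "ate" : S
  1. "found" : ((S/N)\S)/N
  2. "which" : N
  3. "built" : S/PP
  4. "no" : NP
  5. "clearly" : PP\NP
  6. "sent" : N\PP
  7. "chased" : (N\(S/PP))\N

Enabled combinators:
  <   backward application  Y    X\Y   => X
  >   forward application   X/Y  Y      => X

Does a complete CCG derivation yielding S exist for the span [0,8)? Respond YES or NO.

YES

[0,8] S   >
  [0,3] S/N   <
    [0,1] "ate" : S
    [1,3] (S/N)\S   >
      [1,2] "found" : ((S/N)\S)/N
      [2,3] "which" : N
  [3,8] N   <
    [3,4] "built" : S/PP
    [4,8] N\(S/PP)   <
      [4,7] N   <
        [4,6] PP   <
          [4,5] "no" : NP
          [5,6] "clearly" : PP\NP
        [6,7] "sent" : N\PP
      [7,8] "chased" : (N\(S/PP))\N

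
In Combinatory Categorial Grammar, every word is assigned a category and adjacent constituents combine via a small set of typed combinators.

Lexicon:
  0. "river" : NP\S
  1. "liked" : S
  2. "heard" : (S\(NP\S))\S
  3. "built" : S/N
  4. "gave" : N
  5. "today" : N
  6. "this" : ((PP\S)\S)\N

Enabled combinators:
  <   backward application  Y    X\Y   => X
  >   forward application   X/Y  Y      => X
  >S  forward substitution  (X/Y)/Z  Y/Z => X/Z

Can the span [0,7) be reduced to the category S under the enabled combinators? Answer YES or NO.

NP\S S (S\(NP\S))\S S/N N N ((PP\S)\S)\N
CKY chart[0,7] = {PP}; S ∉ chart

NO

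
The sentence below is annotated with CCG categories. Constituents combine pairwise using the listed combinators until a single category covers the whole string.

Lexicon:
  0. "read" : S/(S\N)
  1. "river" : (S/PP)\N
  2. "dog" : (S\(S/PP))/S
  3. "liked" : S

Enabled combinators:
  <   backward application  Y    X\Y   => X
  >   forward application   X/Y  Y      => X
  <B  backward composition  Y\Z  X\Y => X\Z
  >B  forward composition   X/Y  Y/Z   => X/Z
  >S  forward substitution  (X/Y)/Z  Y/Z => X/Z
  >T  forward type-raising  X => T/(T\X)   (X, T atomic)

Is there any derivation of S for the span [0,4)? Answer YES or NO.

YES

[0,4] S   >
  [0,1] "read" : S/(S\N)
  [1,4] S\N   <B
    [1,2] "river" : (S/PP)\N
    [2,4] S\(S/PP)   >
      [2,3] "dog" : (S\(S/PP))/S
      [3,4] "liked" : S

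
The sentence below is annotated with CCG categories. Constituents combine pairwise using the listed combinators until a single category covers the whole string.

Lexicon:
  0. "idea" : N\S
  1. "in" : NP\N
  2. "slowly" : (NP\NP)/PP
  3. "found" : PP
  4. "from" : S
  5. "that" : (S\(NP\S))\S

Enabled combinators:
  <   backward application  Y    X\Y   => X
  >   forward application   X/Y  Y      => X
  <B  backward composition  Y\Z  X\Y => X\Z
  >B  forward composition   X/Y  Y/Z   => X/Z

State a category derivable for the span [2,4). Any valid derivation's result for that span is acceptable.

[0,6] S   <
  [0,4] NP\S   <B
    [0,2] NP\S   <B
      [0,1] "idea" : N\S
      [1,2] "in" : NP\N
    [2,4] NP\NP   >
      [2,3] "slowly" : (NP\NP)/PP
      [3,4] "found" : PP
  [4,6] S\(NP\S)   <
    [4,5] "from" : S
    [5,6] "that" : (S\(NP\S))\S

NP\NP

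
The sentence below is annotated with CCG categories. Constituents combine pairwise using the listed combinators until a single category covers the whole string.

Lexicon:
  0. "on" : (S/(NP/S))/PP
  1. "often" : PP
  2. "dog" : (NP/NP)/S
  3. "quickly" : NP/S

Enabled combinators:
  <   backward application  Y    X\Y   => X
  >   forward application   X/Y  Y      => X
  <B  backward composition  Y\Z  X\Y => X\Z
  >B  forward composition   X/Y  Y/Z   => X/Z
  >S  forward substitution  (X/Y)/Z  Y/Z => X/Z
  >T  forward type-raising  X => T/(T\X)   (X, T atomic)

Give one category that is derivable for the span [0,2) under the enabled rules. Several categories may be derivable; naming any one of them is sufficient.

[0,4] S   >
  [0,2] S/(NP/S)   >
    [0,1] "on" : (S/(NP/S))/PP
    [1,2] "often" : PP
  [2,4] NP/S   >S
    [2,3] "dog" : (NP/NP)/S
    [3,4] "quickly" : NP/S

S/(NP/S)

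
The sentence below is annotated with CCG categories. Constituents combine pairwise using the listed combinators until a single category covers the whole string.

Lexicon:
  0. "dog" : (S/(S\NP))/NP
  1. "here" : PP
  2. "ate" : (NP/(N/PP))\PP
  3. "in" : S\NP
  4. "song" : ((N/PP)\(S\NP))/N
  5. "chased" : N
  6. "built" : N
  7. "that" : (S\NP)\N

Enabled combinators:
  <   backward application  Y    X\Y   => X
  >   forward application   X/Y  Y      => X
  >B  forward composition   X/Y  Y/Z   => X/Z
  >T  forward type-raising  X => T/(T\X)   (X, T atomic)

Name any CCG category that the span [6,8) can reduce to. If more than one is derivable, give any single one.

[0,8] S   >
  [0,6] S/(S\NP)   >
    [0,1] "dog" : (S/(S\NP))/NP
    [1,6] NP   >
      [1,3] NP/(N/PP)   <
        [1,2] "here" : PP
        [2,3] "ate" : (NP/(N/PP))\PP
      [3,6] N/PP   <
        [3,4] "in" : S\NP
        [4,6] (N/PP)\(S\NP)   >
          [4,5] "song" : ((N/PP)\(S\NP))/N
          [5,6] "chased" : N
  [6,8] S\NP   <
    [6,7] "built" : N
    [7,8] "that" : (S\NP)\N

S\NP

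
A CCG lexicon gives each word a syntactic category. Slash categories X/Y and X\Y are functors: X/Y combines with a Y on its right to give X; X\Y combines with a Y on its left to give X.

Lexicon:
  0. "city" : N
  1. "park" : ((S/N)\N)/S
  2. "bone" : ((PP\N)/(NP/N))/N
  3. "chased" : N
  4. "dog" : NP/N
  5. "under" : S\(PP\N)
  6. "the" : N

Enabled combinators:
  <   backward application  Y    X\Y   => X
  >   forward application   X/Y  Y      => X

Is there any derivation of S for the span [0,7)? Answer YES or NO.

YES

[0,7] S   >
  [0,6] S/N   <
    [0,1] "city" : N
    [1,6] (S/N)\N   >
      [1,2] "park" : ((S/N)\N)/S
      [2,6] S   <
        [2,5] PP\N   >
          [2,4] (PP\N)/(NP/N)   >
            [2,3] "bone" : ((PP\N)/(NP/N))/N
            [3,4] "chased" : N
          [4,5] "dog" : NP/N
        [5,6] "under" : S\(PP\N)
  [6,7] "the" : N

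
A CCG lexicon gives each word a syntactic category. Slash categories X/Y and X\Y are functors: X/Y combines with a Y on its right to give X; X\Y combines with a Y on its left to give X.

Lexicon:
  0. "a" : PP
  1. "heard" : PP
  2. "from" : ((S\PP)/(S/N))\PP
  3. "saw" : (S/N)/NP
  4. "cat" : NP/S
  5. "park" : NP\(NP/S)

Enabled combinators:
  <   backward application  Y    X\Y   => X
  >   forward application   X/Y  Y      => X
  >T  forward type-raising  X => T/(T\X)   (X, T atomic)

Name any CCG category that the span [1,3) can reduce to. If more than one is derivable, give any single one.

[0,6] S   <
  [0,1] "a" : PP
  [1,6] S\PP   >
    [1,3] (S\PP)/(S/N)   <
      [1,2] "heard" : PP
      [2,3] "from" : ((S\PP)/(S/N))\PP
    [3,6] S/N   >
      [3,4] "saw" : (S/N)/NP
      [4,6] NP   <
        [4,5] "cat" : NP/S
        [5,6] "park" : NP\(NP/S)

(S\PP)/(S/N)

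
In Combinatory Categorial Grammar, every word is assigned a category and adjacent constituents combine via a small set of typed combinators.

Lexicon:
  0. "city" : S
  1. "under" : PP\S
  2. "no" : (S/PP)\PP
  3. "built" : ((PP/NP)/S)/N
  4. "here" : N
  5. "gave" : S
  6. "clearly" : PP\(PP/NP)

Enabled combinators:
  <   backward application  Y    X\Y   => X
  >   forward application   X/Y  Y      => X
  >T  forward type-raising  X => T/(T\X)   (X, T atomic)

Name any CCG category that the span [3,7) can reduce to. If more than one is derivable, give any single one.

PP

[0,7] S   >
  [0,3] S/PP   <
    [0,2] PP   >
      [0,1] PP/(PP\S)   >T
        [0,1] "city" : S
      [1,2] "under" : PP\S
    [2,3] "no" : (S/PP)\PP
  [3,7] PP   <
    [3,6] PP/NP   >
      [3,5] (PP/NP)/S   >
        [3,4] "built" : ((PP/NP)/S)/N
        [4,5] "here" : N
      [5,6] "gave" : S
    [6,7] "clearly" : PP\(PP/NP)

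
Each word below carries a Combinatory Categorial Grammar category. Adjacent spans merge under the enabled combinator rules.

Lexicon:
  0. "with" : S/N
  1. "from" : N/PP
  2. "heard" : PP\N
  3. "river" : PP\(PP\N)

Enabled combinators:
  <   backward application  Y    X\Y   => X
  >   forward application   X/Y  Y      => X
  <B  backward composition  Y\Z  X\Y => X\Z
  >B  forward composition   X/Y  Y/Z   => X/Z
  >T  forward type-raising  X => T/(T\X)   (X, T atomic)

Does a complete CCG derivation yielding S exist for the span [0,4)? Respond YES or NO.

YES

[0,4] S   >
  [0,2] S/PP   >B
    [0,1] "with" : S/N
    [1,2] "from" : N/PP
  [2,4] PP   <
    [2,3] "heard" : PP\N
    [3,4] "river" : PP\(PP\N)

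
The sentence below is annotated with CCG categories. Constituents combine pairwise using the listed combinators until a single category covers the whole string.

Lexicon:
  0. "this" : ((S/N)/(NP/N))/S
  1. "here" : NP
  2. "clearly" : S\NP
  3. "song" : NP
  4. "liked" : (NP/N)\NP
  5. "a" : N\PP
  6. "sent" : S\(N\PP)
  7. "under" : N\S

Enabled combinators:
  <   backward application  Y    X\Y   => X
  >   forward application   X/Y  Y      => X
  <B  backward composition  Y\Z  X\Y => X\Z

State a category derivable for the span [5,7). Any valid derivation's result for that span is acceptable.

[0,8] S   >
  [0,5] S/N   >
    [0,3] (S/N)/(NP/N)   >
      [0,1] "this" : ((S/N)/(NP/N))/S
      [1,3] S   <
        [1,2] "here" : NP
        [2,3] "clearly" : S\NP
    [3,5] NP/N   <
      [3,4] "song" : NP
      [4,5] "liked" : (NP/N)\NP
  [5,8] N   <
    [5,7] S   <
      [5,6] "a" : N\PP
      [6,7] "sent" : S\(N\PP)
    [7,8] "under" : N\S

S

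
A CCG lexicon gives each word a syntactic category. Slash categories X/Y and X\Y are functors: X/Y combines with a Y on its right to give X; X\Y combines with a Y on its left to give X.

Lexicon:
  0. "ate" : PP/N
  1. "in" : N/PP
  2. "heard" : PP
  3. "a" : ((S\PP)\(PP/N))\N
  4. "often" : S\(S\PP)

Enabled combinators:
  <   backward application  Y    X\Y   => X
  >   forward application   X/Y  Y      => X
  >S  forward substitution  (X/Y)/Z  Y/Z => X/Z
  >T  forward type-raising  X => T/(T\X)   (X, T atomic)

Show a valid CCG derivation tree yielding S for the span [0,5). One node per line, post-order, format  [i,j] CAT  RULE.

[0,5] S   <
  [0,4] S\PP   <
    [0,1] "ate" : PP/N
    [1,4] (S\PP)\(PP/N)   <
      [1,3] N   >
        [1,2] "in" : N/PP
        [2,3] "heard" : PP
      [3,4] "a" : ((S\PP)\(PP/N))\N
  [4,5] "often" : S\(S\PP)

[0,1] PP/N  lex  "ate"
[1,2] N/PP  lex  "in"
[2,3] PP  lex  "heard"
[1,3] N  >  k=2
[3,4] ((S\PP)\(PP/N))\N  lex  "a"
[1,4] (S\PP)\(PP/N)  <  k=3
[0,4] S\PP  <  k=1
[4,5] S\(S\PP)  lex  "often"
[0,5] S  <  k=4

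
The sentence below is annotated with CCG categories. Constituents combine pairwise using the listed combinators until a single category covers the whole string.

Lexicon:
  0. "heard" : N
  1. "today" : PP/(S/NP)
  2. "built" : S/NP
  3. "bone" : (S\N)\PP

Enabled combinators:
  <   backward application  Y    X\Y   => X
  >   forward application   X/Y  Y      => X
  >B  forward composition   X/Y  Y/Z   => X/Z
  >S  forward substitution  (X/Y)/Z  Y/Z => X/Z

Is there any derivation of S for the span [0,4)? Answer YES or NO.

YES

[0,4] S   <
  [0,1] "heard" : N
  [1,4] S\N   <
    [1,3] PP   >
      [1,2] "today" : PP/(S/NP)
      [2,3] "built" : S/NP
    [3,4] "bone" : (S\N)\PP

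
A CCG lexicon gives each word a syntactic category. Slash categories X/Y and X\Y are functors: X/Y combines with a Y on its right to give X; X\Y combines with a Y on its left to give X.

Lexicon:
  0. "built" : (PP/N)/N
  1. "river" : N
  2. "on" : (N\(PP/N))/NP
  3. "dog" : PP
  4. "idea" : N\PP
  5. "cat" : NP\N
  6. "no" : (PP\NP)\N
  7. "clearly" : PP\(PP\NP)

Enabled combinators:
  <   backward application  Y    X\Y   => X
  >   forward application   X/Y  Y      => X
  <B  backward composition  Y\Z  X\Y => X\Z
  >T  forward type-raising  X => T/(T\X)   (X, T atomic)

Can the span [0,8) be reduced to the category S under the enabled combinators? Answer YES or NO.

NO

(PP/N)/N N (N\(PP/N))/NP PP N\PP NP\N (PP\NP)\N PP\(PP\NP)
CKY chart[0,8] = {N/(N\PP), NP/(NP\PP), PP, PP/(PP\PP), S/(S\PP)}; S ∉ chart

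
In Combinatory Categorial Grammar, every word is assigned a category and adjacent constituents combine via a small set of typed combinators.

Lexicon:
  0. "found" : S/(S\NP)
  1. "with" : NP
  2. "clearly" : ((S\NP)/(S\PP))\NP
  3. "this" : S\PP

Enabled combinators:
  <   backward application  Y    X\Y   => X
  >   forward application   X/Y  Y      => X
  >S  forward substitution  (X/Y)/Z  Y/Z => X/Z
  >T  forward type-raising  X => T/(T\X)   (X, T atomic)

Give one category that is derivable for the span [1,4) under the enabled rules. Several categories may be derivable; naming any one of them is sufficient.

S\NP

[0,4] S   >
  [0,1] "found" : S/(S\NP)
  [1,4] S\NP   >
    [1,3] (S\NP)/(S\PP)   <
      [1,2] "with" : NP
      [2,3] "clearly" : ((S\NP)/(S\PP))\NP
    [3,4] "this" : S\PP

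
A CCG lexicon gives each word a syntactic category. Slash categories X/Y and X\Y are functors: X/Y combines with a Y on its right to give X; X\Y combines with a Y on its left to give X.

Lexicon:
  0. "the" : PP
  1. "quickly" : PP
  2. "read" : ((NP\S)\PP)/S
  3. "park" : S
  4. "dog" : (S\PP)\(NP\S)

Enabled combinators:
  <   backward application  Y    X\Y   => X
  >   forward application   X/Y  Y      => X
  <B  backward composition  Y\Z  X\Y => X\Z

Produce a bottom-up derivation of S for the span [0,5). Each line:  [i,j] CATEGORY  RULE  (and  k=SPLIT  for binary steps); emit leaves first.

[0,5] S   <
  [0,1] "the" : PP
  [1,5] S\PP   <
    [1,4] NP\S   <
      [1,2] "quickly" : PP
      [2,4] (NP\S)\PP   >
        [2,3] "read" : ((NP\S)\PP)/S
        [3,4] "park" : S
    [4,5] "dog" : (S\PP)\(NP\S)

[0,1] PP  lex  "the"
[1,2] PP  lex  "quickly"
[2,3] ((NP\S)\PP)/S  lex  "read"
[3,4] S  lex  "park"
[2,4] (NP\S)\PP  >  k=3
[1,4] NP\S  <  k=2
[4,5] (S\PP)\(NP\S)  lex  "dog"
[1,5] S\PP  <  k=4
[0,5] S  <  k=1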